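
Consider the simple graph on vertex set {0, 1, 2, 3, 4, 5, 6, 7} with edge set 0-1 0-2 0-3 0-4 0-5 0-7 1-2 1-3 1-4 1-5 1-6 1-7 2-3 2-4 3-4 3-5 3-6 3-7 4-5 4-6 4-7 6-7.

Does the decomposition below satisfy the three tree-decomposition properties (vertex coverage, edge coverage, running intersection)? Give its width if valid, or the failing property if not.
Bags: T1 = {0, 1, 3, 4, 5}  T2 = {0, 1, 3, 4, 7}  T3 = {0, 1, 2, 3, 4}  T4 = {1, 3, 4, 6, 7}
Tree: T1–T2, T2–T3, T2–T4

Checking the three conditions: (i) the bags cover all of {0, 1, 2, 3, 4, 5, 6, 7}; (ii) for each edge, some bag contains both endpoints; (iii) the bags containing any fixed vertex form a subtree. All hold, so the decomposition is valid with width 5 − 1 = 4.

Yes; width 4.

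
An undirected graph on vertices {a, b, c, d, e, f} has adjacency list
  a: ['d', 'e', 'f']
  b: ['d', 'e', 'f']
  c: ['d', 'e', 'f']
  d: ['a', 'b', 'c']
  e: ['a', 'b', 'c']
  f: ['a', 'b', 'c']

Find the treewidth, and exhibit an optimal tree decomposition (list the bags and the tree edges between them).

Every bag has size at most 4, so the width is 4 − 1 = 3 and tw(G) ≤ 3. For the lower bound: the 4 vertex sets {a,d}, {c,f}, {e}, {b} are disjoint, each induces a connected subgraph, and every pair is joined by at least one edge of G. Contracting each set to a single vertex therefore yields K_{4} as a minor, and since treewidth is minor-monotone, tw(G) ≥ tw(K_{4}) = 3. The upper and lower bounds meet at 3, so that is the treewidth.

Treewidth 3.
One optimal decomposition is:
Bags: B1 = {a, d, e, f}  B2 = {c, d, e, f}  B3 = {b, d, e, f}
Tree: B1–B2, B2–B3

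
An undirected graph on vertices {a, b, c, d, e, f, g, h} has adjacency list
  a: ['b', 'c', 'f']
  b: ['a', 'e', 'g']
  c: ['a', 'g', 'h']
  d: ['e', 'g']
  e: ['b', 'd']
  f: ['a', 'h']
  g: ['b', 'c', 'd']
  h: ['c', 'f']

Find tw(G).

2

A width-2 tree decomposition is:
Bags: B1 = {a, f, h}  B2 = {a, c, h}  B3 = {a, b, c}  B4 = {b, c, g}  B5 = {b, e, g}  B6 = {d, e, g}
Tree: B1–B2, B2–B3, B3–B4, B4–B5, B5–B6
The largest bag has 3 vertices, giving width 2; this decomposition certifies tw(G) ≤ 2. The edges f–h–c–a–f form a cycle, so G is not a tree and its treewidth is at least 2. Hence tw(G) = 2 exactly.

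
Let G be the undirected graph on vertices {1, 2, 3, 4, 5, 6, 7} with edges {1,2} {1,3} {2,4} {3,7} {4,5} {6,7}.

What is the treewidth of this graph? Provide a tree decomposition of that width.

Treewidth 1.
Bags: B1 = {4, 5}  B2 = {2, 4}  B3 = {1, 2}  B4 = {1, 3}  B5 = {3, 7}  B6 = {6, 7}
Tree: B1–B2, B2–B3, B3–B4, B4–B5, B5–B6

Every bag has size at most 2, so the width is 2 − 1 = 1 and tw(G) ≤ 1. Any graph with an edge has treewidth ≥ 1, and G has the edge 5–4. The upper and lower bounds meet at 1, so that is the treewidth.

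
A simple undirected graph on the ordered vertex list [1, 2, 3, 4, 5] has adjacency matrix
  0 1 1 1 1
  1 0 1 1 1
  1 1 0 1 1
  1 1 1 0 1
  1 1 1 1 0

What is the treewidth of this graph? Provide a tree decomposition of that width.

Treewidth 4.
One optimal decomposition is:
Bags: B1 = {1, 2, 3, 4, 5}
Tree: (single bag)

With just one bag of size 5, the width is 5 − 1 = 4, so tw(G) ≤ 4. On the other hand G contains the 5-clique {1, 2, 3, 4, 5}. A clique must lie in a single bag of any decomposition, so no decomposition can have width below 4. Therefore the treewidth is 4.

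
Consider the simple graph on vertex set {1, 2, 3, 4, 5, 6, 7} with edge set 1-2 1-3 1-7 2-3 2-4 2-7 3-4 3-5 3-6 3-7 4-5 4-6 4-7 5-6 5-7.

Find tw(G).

A width-3 tree decomposition is:
Bags: B1 = {3, 4, 5, 7}  B2 = {3, 4, 5, 6}  B3 = {2, 3, 4, 7}  B4 = {1, 2, 3, 7}
Tree: B1–B2, B1–B3, B3–B4
Each bag holds 4 vertices, so the decomposition has width 3, which upper-bounds the treewidth. On the other hand G contains the 4-clique {1, 2, 3, 7}. A clique must lie in a single bag of any decomposition, so no decomposition can have width below 3. Therefore the treewidth is 3.

3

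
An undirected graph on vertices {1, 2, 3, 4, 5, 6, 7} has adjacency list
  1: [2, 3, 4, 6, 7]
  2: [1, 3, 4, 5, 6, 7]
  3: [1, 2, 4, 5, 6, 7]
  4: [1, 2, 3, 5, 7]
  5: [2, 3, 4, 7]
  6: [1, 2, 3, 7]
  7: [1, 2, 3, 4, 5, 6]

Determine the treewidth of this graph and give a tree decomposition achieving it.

Treewidth 4.
One optimal decomposition is:
Bags: B1 = {1, 2, 3, 6, 7}  B2 = {1, 2, 3, 4, 7}  B3 = {2, 3, 4, 5, 7}
Tree: B1–B2, B2–B3

Every bag has size at most 5, so the width is 5 − 1 = 4 and tw(G) ≤ 4. For the lower bound, the 5 vertices {1, 2, 3, 4, 7} are pairwise adjacent, and any tree decomposition puts a clique entirely inside one bag — forcing width ≥ 4. Hence tw(G) = 4 exactly.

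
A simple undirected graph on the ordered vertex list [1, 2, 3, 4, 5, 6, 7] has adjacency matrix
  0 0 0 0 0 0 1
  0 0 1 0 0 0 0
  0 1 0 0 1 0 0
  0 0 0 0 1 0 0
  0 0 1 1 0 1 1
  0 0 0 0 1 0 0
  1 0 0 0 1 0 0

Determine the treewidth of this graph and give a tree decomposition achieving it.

Treewidth 1.
One such decomposition:
Bags: B1 = {1, 7}  B2 = {5, 7}  B3 = {3, 5}  B4 = {4, 5}  B5 = {5, 6}  B6 = {2, 3}
Tree: B1–B2, B2–B3, B2–B4, B4–B5, B3–B6

Each bag holds 2 vertices, so the decomposition has width 1, which upper-bounds the treewidth. Since G has at least one edge (e.g. 7–1), it is not an edgeless graph, so tw(G) ≥ 1. Combining the bounds, tw(G) = 1.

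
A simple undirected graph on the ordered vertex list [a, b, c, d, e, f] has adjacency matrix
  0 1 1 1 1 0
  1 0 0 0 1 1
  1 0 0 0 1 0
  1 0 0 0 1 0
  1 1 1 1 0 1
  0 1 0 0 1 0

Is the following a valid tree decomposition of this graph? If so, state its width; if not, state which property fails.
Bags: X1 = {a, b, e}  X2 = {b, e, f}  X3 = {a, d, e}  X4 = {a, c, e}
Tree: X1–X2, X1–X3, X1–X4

Vertex coverage: the bags together contain {a, b, c, d, e, f}, the full vertex set. Edge coverage: each edge of G has both endpoints in at least one bag. Running intersection: for every vertex, the bags containing it form a connected subtree. All three properties hold, so this is a valid tree decomposition of width max|bag| − 1 = 2, and hence tw(G) ≤ 2.

Yes; width 2.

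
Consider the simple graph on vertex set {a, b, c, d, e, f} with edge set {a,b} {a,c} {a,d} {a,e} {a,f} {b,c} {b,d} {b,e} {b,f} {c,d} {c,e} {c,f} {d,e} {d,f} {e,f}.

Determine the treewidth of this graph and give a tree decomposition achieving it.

With just one bag of size 6, the width is 6 − 1 = 5, so tw(G) ≤ 5. For the lower bound, the 6 vertices {a, b, c, d, e, f} are pairwise adjacent, and any tree decomposition puts a clique entirely inside one bag — forcing width ≥ 5. Combining the bounds, tw(G) = 5.

Treewidth 5.
Bags: B1 = {a, b, c, d, e, f}
Tree: (single bag)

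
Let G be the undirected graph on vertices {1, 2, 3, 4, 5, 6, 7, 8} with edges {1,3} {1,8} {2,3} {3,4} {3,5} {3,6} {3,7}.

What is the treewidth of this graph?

A width-1 tree decomposition is:
Bags: B1 = {3, 4}  B2 = {2, 3}  B3 = {3, 7}  B4 = {1, 3}  B5 = {3, 5}  B6 = {1, 8}  B7 = {3, 6}
Tree: B1–B2, B2–B3, B2–B4, B4–B5, B4–B6, B5–B7
The largest bag has 2 vertices, giving width 1; this decomposition certifies tw(G) ≤ 1. G has an edge, so its treewidth is at least 1. Hence tw(G) = 1 exactly.

1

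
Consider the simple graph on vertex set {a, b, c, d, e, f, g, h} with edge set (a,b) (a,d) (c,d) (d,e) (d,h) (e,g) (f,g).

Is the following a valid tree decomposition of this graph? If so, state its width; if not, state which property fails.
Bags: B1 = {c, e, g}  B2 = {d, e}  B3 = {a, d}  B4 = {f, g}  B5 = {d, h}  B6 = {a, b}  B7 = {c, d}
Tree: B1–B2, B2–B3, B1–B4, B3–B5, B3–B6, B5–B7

No — bags containing vertex c are not connected in the tree.

A tree decomposition must satisfy three properties: every vertex lies in some bag; for every edge, both endpoints lie together in some bag; and for every vertex, the bags containing it form a connected subtree. Here bags containing vertex c are not connected in the tree, so the decomposition is invalid.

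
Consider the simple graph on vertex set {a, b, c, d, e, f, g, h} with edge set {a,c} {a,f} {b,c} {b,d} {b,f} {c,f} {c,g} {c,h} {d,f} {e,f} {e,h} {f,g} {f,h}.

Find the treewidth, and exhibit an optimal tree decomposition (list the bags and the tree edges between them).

Every bag has size at most 3, so the width is 3 − 1 = 2 and tw(G) ≤ 2. Conversely, {b, d, f} is a clique of size 3, and the vertices of any clique must share a bag in every tree decomposition; so some bag has ≥ 3 vertices and tw(G) ≥ 2. The upper and lower bounds meet at 2, so that is the treewidth.

Treewidth 2.
One optimal decomposition is:
Bags: B1 = {a, c, f}  B2 = {c, f, h}  B3 = {b, c, f}  B4 = {e, f, h}  B5 = {c, f, g}  B6 = {b, d, f}
Tree: B1–B2, B2–B3, B2–B4, B1–B5, B3–B6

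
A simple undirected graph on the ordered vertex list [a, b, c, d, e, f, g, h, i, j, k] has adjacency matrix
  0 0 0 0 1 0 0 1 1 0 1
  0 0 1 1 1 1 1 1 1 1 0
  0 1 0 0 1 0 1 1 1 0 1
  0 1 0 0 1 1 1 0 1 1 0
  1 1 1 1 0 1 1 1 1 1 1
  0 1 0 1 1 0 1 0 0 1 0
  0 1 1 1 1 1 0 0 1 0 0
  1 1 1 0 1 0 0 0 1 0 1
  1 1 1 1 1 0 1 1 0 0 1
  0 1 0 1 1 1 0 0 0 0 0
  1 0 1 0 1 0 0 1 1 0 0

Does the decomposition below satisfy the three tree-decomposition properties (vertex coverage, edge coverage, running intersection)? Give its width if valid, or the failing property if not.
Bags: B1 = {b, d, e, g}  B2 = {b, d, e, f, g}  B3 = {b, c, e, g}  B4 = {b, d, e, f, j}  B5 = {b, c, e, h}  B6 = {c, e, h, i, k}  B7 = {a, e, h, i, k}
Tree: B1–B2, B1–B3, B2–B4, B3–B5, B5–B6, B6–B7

A tree decomposition must satisfy three properties: every vertex lies in some bag; for every edge, both endpoints lie together in some bag; and for every vertex, the bags containing it form a connected subtree. Here edge (i,g) lies in no bag, so the decomposition is invalid.

No — edge (i,g) lies in no bag.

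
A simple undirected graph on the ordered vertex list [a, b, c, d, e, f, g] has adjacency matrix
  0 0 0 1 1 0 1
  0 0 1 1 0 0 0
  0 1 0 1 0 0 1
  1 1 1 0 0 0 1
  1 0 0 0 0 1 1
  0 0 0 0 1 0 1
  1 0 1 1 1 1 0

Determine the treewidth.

2

A width-2 tree decomposition is:
Bags: B1 = {a, e, g}  B2 = {a, d, g}  B3 = {e, f, g}  B4 = {c, d, g}  B5 = {b, c, d}
Tree: B1–B2, B1–B3, B2–B4, B4–B5
Every bag has size at most 3, so the width is 3 − 1 = 2 and tw(G) ≤ 2. For the lower bound, the 3 vertices {c, d, g} are pairwise adjacent, and any tree decomposition puts a clique entirely inside one bag — forcing width ≥ 2. Hence tw(G) = 2 exactly.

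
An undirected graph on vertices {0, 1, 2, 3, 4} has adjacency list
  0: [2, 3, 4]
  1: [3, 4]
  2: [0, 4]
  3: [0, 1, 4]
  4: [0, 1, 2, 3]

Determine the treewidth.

2

A width-2 tree decomposition is:
Bags: B1 = {0, 2, 4}  B2 = {0, 3, 4}  B3 = {1, 3, 4}
Tree: B1–B2, B2–B3
Each bag holds 3 vertices, so the decomposition has width 2, which upper-bounds the treewidth. Conversely, {0, 2, 4} is a clique of size 3, and the vertices of any clique must share a bag in every tree decomposition; so some bag has ≥ 3 vertices and tw(G) ≥ 2. The upper and lower bounds meet at 2, so that is the treewidth.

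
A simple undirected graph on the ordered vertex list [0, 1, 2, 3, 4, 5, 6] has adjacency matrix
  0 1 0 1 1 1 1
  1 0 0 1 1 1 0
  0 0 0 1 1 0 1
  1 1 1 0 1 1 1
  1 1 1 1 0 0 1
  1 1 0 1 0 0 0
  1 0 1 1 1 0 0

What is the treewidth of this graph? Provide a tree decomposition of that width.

Each bag holds 4 vertices, so the decomposition has width 3, which upper-bounds the treewidth. Conversely, {0, 1, 3, 4} is a clique of size 4, and the vertices of any clique must share a bag in every tree decomposition; so some bag has ≥ 4 vertices and tw(G) ≥ 3. Hence tw(G) = 3 exactly.

Treewidth 3.
One such decomposition:
Bags: B1 = {0, 3, 4, 6}  B2 = {2, 3, 4, 6}  B3 = {0, 1, 3, 4}  B4 = {0, 1, 3, 5}
Tree: B1–B2, B1–B3, B3–B4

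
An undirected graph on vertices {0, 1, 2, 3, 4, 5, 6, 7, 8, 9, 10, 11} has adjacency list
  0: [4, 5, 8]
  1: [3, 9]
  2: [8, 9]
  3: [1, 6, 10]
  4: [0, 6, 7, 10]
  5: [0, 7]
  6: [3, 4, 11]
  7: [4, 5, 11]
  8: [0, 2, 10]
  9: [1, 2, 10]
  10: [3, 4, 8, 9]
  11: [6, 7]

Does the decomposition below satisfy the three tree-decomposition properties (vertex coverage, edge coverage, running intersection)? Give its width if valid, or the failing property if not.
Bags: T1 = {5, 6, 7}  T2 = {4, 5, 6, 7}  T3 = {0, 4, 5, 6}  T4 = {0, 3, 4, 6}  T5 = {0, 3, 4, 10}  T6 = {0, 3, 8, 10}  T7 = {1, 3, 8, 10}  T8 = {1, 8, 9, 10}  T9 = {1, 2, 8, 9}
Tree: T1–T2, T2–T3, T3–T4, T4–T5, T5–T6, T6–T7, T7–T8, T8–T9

No — vertex 11 appears in no bag.

A tree decomposition must satisfy three properties: every vertex lies in some bag; for every edge, both endpoints lie together in some bag; and for every vertex, the bags containing it form a connected subtree. Here vertex 11 appears in no bag, so the decomposition is invalid.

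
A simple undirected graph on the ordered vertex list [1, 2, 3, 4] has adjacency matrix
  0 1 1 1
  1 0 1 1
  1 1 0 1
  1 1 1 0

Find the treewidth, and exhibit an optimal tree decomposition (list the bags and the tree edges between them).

A single bag containing all 4 vertices is trivially a valid decomposition of width 3. Conversely, {1, 2, 3, 4} is a clique of size 4, and the vertices of any clique must share a bag in every tree decomposition; so some bag has ≥ 4 vertices and tw(G) ≥ 3. Therefore the treewidth is 3.

Treewidth 3.
One optimal decomposition is:
Bags: B1 = {1, 2, 3, 4}
Tree: (single bag)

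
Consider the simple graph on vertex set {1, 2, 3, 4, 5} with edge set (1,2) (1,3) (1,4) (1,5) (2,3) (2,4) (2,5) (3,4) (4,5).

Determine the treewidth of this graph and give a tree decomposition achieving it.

Every bag has size at most 4, so the width is 4 − 1 = 3 and tw(G) ≤ 3. For the lower bound, the 4 vertices {1, 2, 3, 4} are pairwise adjacent, and any tree decomposition puts a clique entirely inside one bag — forcing width ≥ 3. The upper and lower bounds meet at 3, so that is the treewidth.

Treewidth 3.
Bags: B1 = {1, 2, 4, 5}  B2 = {1, 2, 3, 4}
Tree: B1–B2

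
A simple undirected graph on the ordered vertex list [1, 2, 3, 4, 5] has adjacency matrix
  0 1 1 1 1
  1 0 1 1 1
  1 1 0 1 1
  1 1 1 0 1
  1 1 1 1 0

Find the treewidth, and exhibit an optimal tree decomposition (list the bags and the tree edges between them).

Treewidth 4.
One optimal decomposition is:
Bags: B1 = {1, 2, 3, 4, 5}
Tree: (single bag)

A single bag containing all 5 vertices is trivially a valid decomposition of width 4. Conversely, {1, 2, 3, 4, 5} is a clique of size 5, and the vertices of any clique must share a bag in every tree decomposition; so some bag has ≥ 5 vertices and tw(G) ≥ 4. The upper and lower bounds meet at 4, so that is the treewidth.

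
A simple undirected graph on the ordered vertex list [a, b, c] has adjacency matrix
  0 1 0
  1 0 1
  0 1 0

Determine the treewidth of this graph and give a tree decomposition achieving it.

Each bag holds 2 vertices, so the decomposition has width 1, which upper-bounds the treewidth. Any graph with an edge has treewidth ≥ 1, and G has the edge a–b. Therefore the treewidth is 1.

Treewidth 1.
One optimal decomposition is:
Bags: B1 = {a, b}  B2 = {b, c}
Tree: B1–B2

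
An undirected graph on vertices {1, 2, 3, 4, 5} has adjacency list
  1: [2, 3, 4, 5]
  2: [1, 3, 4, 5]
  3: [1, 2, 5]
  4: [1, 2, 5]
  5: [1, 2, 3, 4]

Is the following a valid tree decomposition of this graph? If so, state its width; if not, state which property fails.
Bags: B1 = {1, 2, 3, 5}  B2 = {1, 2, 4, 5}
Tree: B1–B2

Vertex coverage: the bags together contain {1, 2, 3, 4, 5}, the full vertex set. Edge coverage: each edge of G has both endpoints in at least one bag. Running intersection: for every vertex, the bags containing it form a connected subtree. All three properties hold, so this is a valid tree decomposition of width max|bag| − 1 = 3, and hence tw(G) ≤ 3.

Yes; width 3.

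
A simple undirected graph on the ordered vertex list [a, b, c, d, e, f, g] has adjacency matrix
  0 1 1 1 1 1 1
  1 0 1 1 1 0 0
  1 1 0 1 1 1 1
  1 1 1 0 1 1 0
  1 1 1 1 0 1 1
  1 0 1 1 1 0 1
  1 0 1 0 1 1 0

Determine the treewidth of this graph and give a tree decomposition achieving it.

Every bag has size at most 5, so the width is 5 − 1 = 4 and tw(G) ≤ 4. Conversely, {a, c, d, e, f} is a clique of size 5, and the vertices of any clique must share a bag in every tree decomposition; so some bag has ≥ 5 vertices and tw(G) ≥ 4. Combining the bounds, tw(G) = 4.

Treewidth 4.
Bags: B1 = {a, c, d, e, f}  B2 = {a, c, e, f, g}  B3 = {a, b, c, d, e}
Tree: B1–B2, B1–B3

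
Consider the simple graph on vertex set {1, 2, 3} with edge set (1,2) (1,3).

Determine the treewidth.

1

A width-1 tree decomposition is:
Bags: B1 = {1, 3}  B2 = {1, 2}
Tree: B1–B2
The largest bag has 2 vertices, giving width 1; this decomposition certifies tw(G) ≤ 1. Any graph with an edge has treewidth ≥ 1, and G has the edge 3–1. The upper and lower bounds meet at 1, so that is the treewidth.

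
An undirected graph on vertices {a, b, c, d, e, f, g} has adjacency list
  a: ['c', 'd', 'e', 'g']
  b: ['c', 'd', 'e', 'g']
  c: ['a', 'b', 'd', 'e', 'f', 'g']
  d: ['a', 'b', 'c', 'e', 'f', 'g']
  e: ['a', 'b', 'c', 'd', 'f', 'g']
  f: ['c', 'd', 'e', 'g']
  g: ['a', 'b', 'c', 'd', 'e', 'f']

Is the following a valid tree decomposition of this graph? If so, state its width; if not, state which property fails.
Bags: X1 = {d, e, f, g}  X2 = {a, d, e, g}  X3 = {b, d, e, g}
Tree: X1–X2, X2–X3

A tree decomposition must satisfy three properties: every vertex lies in some bag; for every edge, both endpoints lie together in some bag; and for every vertex, the bags containing it form a connected subtree. Here vertex c appears in no bag, so the decomposition is invalid.

No — vertex c appears in no bag.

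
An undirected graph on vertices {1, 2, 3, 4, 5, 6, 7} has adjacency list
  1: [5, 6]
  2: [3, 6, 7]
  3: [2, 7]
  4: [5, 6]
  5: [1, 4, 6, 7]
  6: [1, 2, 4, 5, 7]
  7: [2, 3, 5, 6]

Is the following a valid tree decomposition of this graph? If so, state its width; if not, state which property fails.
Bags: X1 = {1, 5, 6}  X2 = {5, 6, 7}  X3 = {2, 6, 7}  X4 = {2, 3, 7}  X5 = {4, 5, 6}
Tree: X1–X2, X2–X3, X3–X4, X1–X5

Yes; width 2.

Every vertex of G appears in some bag (union = {1, 2, 3, 4, 5, 6, 7}); every edge is covered by a bag; and for each vertex v the set of bags containing v is connected in the bag tree. The decomposition is therefore valid. The largest bag has 3 vertices, so the width is 2.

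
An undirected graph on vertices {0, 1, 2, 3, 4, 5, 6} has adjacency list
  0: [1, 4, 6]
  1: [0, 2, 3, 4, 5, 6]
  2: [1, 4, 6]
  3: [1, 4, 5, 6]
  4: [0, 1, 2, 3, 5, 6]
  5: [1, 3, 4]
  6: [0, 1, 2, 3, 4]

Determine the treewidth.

3

A width-3 tree decomposition is:
Bags: B1 = {1, 3, 4, 5}  B2 = {1, 3, 4, 6}  B3 = {1, 2, 4, 6}  B4 = {0, 1, 4, 6}
Tree: B1–B2, B2–B3, B3–B4
Each bag holds 4 vertices, so the decomposition has width 3, which upper-bounds the treewidth. For the lower bound, the 4 vertices {1, 3, 4, 5} are pairwise adjacent, and any tree decomposition puts a clique entirely inside one bag — forcing width ≥ 3. The upper and lower bounds meet at 3, so that is the treewidth.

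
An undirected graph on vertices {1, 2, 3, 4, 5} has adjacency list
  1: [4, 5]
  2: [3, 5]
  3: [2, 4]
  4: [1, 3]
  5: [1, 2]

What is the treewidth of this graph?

A width-2 tree decomposition is:
Bags: B1 = {1, 3, 4}  B2 = {1, 3, 5}  B3 = {2, 3, 5}
Tree: B1–B2, B2–B3
The largest bag has 3 vertices, giving width 2; this decomposition certifies tw(G) ≤ 2. The edges 3–4–1–5–2–3 form a cycle, so G is not a tree and its treewidth is at least 2. Hence tw(G) = 2 exactly.

2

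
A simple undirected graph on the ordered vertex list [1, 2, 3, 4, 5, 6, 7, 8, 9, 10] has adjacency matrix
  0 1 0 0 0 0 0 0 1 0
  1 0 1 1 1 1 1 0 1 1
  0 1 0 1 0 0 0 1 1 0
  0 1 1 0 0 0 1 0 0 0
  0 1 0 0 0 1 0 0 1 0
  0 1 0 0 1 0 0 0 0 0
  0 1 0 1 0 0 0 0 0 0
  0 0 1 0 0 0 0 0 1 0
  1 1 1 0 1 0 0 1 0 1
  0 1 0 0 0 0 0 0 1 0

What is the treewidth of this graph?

A width-2 tree decomposition is:
Bags: B1 = {2, 3, 9}  B2 = {2, 5, 9}  B3 = {2, 3, 4}  B4 = {2, 5, 6}  B5 = {2, 9, 10}  B6 = {3, 8, 9}  B7 = {2, 4, 7}  B8 = {1, 2, 9}
Tree: B1–B2, B1–B3, B2–B4, B1–B5, B1–B6, B3–B7, B5–B8
Each bag holds 3 vertices, so the decomposition has width 2, which upper-bounds the treewidth. Conversely, {3, 8, 9} is a clique of size 3, and the vertices of any clique must share a bag in every tree decomposition; so some bag has ≥ 3 vertices and tw(G) ≥ 2. Combining the bounds, tw(G) = 2.

2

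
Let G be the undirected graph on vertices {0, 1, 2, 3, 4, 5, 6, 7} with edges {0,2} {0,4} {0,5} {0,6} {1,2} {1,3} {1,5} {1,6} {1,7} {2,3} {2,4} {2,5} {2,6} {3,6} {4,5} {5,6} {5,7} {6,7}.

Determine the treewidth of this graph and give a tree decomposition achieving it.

The largest bag has 4 vertices, giving width 3; this decomposition certifies tw(G) ≤ 3. Conversely, {1, 2, 3, 6} is a clique of size 4, and the vertices of any clique must share a bag in every tree decomposition; so some bag has ≥ 4 vertices and tw(G) ≥ 3. Combining the bounds, tw(G) = 3.

Treewidth 3.
One optimal decomposition is:
Bags: B1 = {0, 2, 5, 6}  B2 = {0, 2, 4, 5}  B3 = {1, 2, 5, 6}  B4 = {1, 2, 3, 6}  B5 = {1, 5, 6, 7}
Tree: B1–B2, B1–B3, B3–B4, B3–B5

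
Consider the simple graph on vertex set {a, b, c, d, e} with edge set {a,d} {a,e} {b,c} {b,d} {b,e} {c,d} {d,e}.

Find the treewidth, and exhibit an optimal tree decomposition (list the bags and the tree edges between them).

Treewidth 2.
Bags: B1 = {a, d, e}  B2 = {b, d, e}  B3 = {b, c, d}
Tree: B1–B2, B2–B3

The largest bag has 3 vertices, giving width 2; this decomposition certifies tw(G) ≤ 2. For the lower bound, the 3 vertices {a, d, e} are pairwise adjacent, and any tree decomposition puts a clique entirely inside one bag — forcing width ≥ 2. Combining the bounds, tw(G) = 2.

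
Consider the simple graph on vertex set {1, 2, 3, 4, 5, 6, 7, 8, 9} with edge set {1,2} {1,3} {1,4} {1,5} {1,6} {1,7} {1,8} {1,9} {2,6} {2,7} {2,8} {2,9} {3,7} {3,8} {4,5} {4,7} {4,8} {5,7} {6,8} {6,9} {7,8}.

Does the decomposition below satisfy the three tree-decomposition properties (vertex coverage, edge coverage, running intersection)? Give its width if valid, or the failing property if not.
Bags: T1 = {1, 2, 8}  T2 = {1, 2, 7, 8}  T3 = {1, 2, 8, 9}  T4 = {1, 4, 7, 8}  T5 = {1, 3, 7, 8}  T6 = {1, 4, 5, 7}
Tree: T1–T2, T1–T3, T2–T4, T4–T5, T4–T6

No — vertex 6 appears in no bag.

A tree decomposition must satisfy three properties: every vertex lies in some bag; for every edge, both endpoints lie together in some bag; and for every vertex, the bags containing it form a connected subtree. Here vertex 6 appears in no bag, so the decomposition is invalid.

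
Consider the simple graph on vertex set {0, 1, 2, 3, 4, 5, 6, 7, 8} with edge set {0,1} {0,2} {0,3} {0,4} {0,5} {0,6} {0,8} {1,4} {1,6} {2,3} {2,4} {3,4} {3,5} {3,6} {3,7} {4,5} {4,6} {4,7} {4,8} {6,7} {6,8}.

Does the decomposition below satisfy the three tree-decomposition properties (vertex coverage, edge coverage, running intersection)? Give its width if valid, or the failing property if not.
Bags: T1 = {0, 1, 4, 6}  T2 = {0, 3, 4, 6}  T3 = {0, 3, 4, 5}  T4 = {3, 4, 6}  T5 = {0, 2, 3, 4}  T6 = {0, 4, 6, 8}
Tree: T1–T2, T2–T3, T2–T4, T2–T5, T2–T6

A tree decomposition must satisfy three properties: every vertex lies in some bag; for every edge, both endpoints lie together in some bag; and for every vertex, the bags containing it form a connected subtree. Here vertex 7 appears in no bag, so the decomposition is invalid.

No — vertex 7 appears in no bag.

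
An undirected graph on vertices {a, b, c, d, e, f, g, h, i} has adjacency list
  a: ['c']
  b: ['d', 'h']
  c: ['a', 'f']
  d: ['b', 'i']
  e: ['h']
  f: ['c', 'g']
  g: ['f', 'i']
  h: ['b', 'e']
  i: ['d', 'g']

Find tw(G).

A width-1 tree decomposition is:
Bags: B1 = {e, h}  B2 = {b, h}  B3 = {b, d}  B4 = {d, i}  B5 = {g, i}  B6 = {f, g}  B7 = {c, f}  B8 = {a, c}
Tree: B1–B2, B2–B3, B3–B4, B4–B5, B5–B6, B6–B7, B7–B8
The largest bag has 2 vertices, giving width 1; this decomposition certifies tw(G) ≤ 1. G has an edge, so its treewidth is at least 1. Therefore the treewidth is 1.

1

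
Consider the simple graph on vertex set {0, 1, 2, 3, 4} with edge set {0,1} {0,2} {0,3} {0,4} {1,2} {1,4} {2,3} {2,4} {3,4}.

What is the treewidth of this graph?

A width-3 tree decomposition is:
Bags: B1 = {0, 2, 3, 4}  B2 = {0, 1, 2, 4}
Tree: B1–B2
Every bag has size at most 4, so the width is 4 − 1 = 3 and tw(G) ≤ 3. For the lower bound, the 4 vertices {0, 1, 2, 4} are pairwise adjacent, and any tree decomposition puts a clique entirely inside one bag — forcing width ≥ 3. Hence tw(G) = 3 exactly.

3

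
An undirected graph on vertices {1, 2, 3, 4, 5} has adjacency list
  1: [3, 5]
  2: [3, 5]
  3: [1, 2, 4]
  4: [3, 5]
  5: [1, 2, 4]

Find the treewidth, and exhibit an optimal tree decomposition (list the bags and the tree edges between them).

The largest bag has 3 vertices, giving width 2; this decomposition certifies tw(G) ≤ 2. The edges 1–5–2–3–1 form a cycle, so G is not a tree and its treewidth is at least 2. Hence tw(G) = 2 exactly.

Treewidth 2.
Bags: B1 = {1, 3, 5}  B2 = {2, 3, 5}  B3 = {3, 4, 5}
Tree: B1–B2, B2–B3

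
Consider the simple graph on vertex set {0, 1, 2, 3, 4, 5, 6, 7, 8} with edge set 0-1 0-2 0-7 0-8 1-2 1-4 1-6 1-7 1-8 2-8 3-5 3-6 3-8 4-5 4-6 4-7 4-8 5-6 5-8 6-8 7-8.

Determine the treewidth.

A width-3 tree decomposition is:
Bags: B1 = {1, 4, 6, 8}  B2 = {1, 4, 7, 8}  B3 = {4, 5, 6, 8}  B4 = {0, 1, 7, 8}  B5 = {3, 5, 6, 8}  B6 = {0, 1, 2, 8}
Tree: B1–B2, B1–B3, B2–B4, B3–B5, B4–B6
Every bag has size at most 4, so the width is 4 − 1 = 3 and tw(G) ≤ 3. On the other hand G contains the 4-clique {0, 1, 2, 8}. A clique must lie in a single bag of any decomposition, so no decomposition can have width below 3. The upper and lower bounds meet at 3, so that is the treewidth.

3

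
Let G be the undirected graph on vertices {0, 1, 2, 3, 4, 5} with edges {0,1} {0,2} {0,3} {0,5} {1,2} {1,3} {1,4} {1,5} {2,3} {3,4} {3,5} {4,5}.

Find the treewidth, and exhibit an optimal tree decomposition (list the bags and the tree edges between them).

The largest bag has 4 vertices, giving width 3; this decomposition certifies tw(G) ≤ 3. On the other hand G contains the 4-clique {0, 1, 2, 3}. A clique must lie in a single bag of any decomposition, so no decomposition can have width below 3. Combining the bounds, tw(G) = 3.

Treewidth 3.
One optimal decomposition is:
Bags: B1 = {0, 1, 2, 3}  B2 = {0, 1, 3, 5}  B3 = {1, 3, 4, 5}
Tree: B1–B2, B2–B3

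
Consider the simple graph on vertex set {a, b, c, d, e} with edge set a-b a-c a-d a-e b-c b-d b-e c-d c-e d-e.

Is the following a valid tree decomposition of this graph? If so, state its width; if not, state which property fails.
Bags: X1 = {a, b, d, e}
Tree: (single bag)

A tree decomposition must satisfy three properties: every vertex lies in some bag; for every edge, both endpoints lie together in some bag; and for every vertex, the bags containing it form a connected subtree. Here vertex c appears in no bag, so the decomposition is invalid.

No — vertex c appears in no bag.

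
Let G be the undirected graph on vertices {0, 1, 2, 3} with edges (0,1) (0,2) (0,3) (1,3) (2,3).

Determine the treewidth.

2

A width-2 tree decomposition is:
Bags: B1 = {0, 2, 3}  B2 = {0, 1, 3}
Tree: B1–B2
Each bag holds 3 vertices, so the decomposition has width 2, which upper-bounds the treewidth. Conversely, {0, 1, 3} is a clique of size 3, and the vertices of any clique must share a bag in every tree decomposition; so some bag has ≥ 3 vertices and tw(G) ≥ 2. Hence tw(G) = 2 exactly.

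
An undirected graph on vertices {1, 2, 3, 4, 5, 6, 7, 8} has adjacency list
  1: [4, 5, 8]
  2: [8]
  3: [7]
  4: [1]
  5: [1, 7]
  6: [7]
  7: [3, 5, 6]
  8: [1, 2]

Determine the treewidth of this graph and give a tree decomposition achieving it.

Each bag holds 2 vertices, so the decomposition has width 1, which upper-bounds the treewidth. Any graph with an edge has treewidth ≥ 1, and G has the edge 1–5. The upper and lower bounds meet at 1, so that is the treewidth.

Treewidth 1.
One optimal decomposition is:
Bags: B1 = {1, 5}  B2 = {1, 8}  B3 = {5, 7}  B4 = {3, 7}  B5 = {2, 8}  B6 = {6, 7}  B7 = {1, 4}
Tree: B1–B2, B1–B3, B3–B4, B2–B5, B4–B6, B1–B7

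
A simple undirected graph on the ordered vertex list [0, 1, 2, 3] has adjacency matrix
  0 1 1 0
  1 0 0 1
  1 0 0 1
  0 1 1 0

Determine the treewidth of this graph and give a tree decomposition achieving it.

Treewidth 2.
Bags: B1 = {0, 1, 3}  B2 = {0, 2, 3}
Tree: B1–B2

Each bag holds 3 vertices, so the decomposition has width 2, which upper-bounds the treewidth. The edges 3–1–0–2–3 form a cycle, so G is not a tree and its treewidth is at least 2. The upper and lower bounds meet at 2, so that is the treewidth.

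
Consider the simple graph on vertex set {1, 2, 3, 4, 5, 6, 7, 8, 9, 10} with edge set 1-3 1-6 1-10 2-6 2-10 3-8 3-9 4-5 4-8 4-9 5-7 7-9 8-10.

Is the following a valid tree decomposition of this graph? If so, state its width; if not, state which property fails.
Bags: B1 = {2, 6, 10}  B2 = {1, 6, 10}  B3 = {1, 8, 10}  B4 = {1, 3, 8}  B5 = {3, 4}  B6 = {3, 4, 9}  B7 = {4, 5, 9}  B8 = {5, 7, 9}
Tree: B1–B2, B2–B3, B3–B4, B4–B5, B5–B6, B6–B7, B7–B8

A tree decomposition must satisfy three properties: every vertex lies in some bag; for every edge, both endpoints lie together in some bag; and for every vertex, the bags containing it form a connected subtree. Here edge (8,4) lies in no bag, so the decomposition is invalid.

No — edge (8,4) lies in no bag.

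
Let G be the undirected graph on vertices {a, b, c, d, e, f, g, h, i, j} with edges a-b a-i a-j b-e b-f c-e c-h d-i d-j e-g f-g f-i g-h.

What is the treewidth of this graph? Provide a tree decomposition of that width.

Every bag has size at most 3, so the width is 3 − 1 = 2 and tw(G) ≤ 2. For the lower bound, G contains the cycle j–d–i–a–j, so G is not a forest; only forests have treewidth ≤ 1, hence tw(G) ≥ 2. Therefore the treewidth is 2.

Treewidth 2.
Bags: B1 = {a, d, j}  B2 = {a, d, i}  B3 = {a, b, i}  B4 = {b, f, i}  B5 = {b, e, f}  B6 = {e, f, g}  B7 = {c, e, g}  B8 = {c, g, h}
Tree: B1–B2, B2–B3, B3–B4, B4–B5, B5–B6, B6–B7, B7–B8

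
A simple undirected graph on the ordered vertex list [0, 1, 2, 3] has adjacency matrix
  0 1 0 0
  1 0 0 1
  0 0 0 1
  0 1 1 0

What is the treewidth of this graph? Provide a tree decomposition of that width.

Every bag has size at most 2, so the width is 2 − 1 = 1 and tw(G) ≤ 1. G has an edge, so its treewidth is at least 1. Hence tw(G) = 1 exactly.

Treewidth 1.
One such decomposition:
Bags: B1 = {2, 3}  B2 = {1, 3}  B3 = {0, 1}
Tree: B1–B2, B2–B3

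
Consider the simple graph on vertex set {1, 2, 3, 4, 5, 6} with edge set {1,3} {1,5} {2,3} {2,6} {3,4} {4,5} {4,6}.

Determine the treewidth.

2

A width-2 tree decomposition is:
Bags: B1 = {1, 4, 5}  B2 = {1, 3, 4}  B3 = {3, 4, 6}  B4 = {2, 3, 6}
Tree: B1–B2, B2–B3, B3–B4
Each bag holds 3 vertices, so the decomposition has width 2, which upper-bounds the treewidth. Since 5–1–3–4–5 is a cycle in G, G is not acyclic. Forests are exactly the graphs of treewidth ≤ 1, so tw(G) ≥ 2. The upper and lower bounds meet at 2, so that is the treewidth.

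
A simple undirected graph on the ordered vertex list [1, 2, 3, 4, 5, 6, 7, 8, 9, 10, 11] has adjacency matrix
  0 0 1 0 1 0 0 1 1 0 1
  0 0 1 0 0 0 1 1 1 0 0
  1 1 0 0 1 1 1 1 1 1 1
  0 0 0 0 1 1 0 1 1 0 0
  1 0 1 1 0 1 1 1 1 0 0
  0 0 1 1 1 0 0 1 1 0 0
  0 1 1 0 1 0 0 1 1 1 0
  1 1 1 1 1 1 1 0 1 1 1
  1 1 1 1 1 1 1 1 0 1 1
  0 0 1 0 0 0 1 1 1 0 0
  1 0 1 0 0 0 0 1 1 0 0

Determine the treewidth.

A width-4 tree decomposition is:
Bags: B1 = {1, 3, 5, 8, 9}  B2 = {3, 5, 6, 8, 9}  B3 = {3, 5, 7, 8, 9}  B4 = {2, 3, 7, 8, 9}  B5 = {4, 5, 6, 8, 9}  B6 = {1, 3, 8, 9, 11}  B7 = {3, 7, 8, 9, 10}
Tree: B1–B2, B1–B3, B3–B4, B2–B5, B1–B6, B3–B7
The largest bag has 5 vertices, giving width 4; this decomposition certifies tw(G) ≤ 4. On the other hand G contains the 5-clique {1, 3, 8, 9, 11}. A clique must lie in a single bag of any decomposition, so no decomposition can have width below 4. The upper and lower bounds meet at 4, so that is the treewidth.

4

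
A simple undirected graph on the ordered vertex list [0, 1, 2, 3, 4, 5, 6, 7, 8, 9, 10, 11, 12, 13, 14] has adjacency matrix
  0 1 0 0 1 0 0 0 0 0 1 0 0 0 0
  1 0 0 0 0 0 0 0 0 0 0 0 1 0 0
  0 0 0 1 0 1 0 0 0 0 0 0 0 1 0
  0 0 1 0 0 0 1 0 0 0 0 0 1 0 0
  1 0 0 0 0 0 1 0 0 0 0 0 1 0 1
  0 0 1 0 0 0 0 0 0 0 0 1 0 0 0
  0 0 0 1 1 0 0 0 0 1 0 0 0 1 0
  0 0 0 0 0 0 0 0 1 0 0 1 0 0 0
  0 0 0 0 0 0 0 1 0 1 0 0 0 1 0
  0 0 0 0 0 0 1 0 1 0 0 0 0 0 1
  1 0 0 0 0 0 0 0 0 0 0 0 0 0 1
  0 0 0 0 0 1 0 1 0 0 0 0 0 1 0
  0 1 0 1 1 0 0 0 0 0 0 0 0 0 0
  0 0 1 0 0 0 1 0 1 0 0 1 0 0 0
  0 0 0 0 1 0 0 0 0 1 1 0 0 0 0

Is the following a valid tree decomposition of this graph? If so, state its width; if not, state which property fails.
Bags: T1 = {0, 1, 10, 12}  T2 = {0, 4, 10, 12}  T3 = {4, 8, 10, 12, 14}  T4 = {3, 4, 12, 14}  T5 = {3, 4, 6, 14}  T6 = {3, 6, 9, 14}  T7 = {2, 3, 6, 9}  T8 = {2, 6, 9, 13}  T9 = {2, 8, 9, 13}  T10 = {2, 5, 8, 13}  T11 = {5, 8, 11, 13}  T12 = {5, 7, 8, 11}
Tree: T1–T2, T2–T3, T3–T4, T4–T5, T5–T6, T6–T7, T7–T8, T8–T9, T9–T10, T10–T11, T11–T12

No — bags containing vertex 8 are not connected in the tree.

A tree decomposition must satisfy three properties: every vertex lies in some bag; for every edge, both endpoints lie together in some bag; and for every vertex, the bags containing it form a connected subtree. Here bags containing vertex 8 are not connected in the tree, so the decomposition is invalid.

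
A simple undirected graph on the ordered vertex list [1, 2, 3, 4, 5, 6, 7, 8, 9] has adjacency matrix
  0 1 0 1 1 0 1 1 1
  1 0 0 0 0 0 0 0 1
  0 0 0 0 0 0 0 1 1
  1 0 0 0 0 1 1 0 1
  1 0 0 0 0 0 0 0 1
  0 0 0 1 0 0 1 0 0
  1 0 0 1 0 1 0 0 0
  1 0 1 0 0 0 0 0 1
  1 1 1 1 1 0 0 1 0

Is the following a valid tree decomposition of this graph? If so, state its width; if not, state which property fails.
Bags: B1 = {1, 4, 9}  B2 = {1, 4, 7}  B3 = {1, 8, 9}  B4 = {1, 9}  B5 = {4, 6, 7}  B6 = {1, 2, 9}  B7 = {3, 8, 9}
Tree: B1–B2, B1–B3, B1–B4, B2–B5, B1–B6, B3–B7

A tree decomposition must satisfy three properties: every vertex lies in some bag; for every edge, both endpoints lie together in some bag; and for every vertex, the bags containing it form a connected subtree. Here vertex 5 appears in no bag, so the decomposition is invalid.

No — vertex 5 appears in no bag.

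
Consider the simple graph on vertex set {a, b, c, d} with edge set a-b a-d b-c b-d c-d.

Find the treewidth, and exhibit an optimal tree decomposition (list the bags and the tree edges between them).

Each bag holds 3 vertices, so the decomposition has width 2, which upper-bounds the treewidth. For the lower bound, the 3 vertices {b, c, d} are pairwise adjacent, and any tree decomposition puts a clique entirely inside one bag — forcing width ≥ 2. Combining the bounds, tw(G) = 2.

Treewidth 2.
One such decomposition:
Bags: B1 = {b, c, d}  B2 = {a, b, d}
Tree: B1–B2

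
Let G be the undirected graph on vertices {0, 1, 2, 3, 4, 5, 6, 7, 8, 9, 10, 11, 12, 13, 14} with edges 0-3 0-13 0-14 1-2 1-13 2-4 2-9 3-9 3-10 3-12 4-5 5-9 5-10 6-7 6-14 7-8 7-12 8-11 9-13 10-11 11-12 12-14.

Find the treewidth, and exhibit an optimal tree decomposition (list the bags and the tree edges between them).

Every bag has size at most 4, so the width is 4 − 1 = 3 and tw(G) ≤ 3. For the lower bound: the 4 vertex sets {1,2,4}, {13}, {9}, {0,3,5,10} are disjoint, each induces a connected subgraph, and every pair is joined by at least one edge of G. Contracting each set to a single vertex therefore yields K_{4} as a minor, and since treewidth is minor-monotone, tw(G) ≥ tw(K_{4}) = 3. Combining the bounds, tw(G) = 3.

Treewidth 3.
One optimal decomposition is:
Bags: B1 = {1, 2, 4, 13}  B2 = {2, 4, 9, 13}  B3 = {4, 5, 9, 13}  B4 = {0, 5, 9, 13}  B5 = {0, 3, 5, 9}  B6 = {0, 3, 5, 10}  B7 = {0, 3, 10, 14}  B8 = {3, 10, 12, 14}  B9 = {10, 11, 12, 14}  B10 = {6, 11, 12, 14}  B11 = {6, 7, 11, 12}  B12 = {6, 7, 8, 11}
Tree: B1–B2, B2–B3, B3–B4, B4–B5, B5–B6, B6–B7, B7–B8, B8–B9, B9–B10, B10–B11, B11–B12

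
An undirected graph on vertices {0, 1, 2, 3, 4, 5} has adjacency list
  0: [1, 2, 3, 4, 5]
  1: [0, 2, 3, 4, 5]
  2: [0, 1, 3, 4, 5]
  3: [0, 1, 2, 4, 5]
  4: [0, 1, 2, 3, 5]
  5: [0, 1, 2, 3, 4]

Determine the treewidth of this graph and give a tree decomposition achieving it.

Treewidth 5.
Bags: B1 = {0, 1, 2, 3, 4, 5}
Tree: (single bag)

A single bag containing all 6 vertices is trivially a valid decomposition of width 5. On the other hand G contains the 6-clique {0, 1, 2, 3, 4, 5}. A clique must lie in a single bag of any decomposition, so no decomposition can have width below 5. The upper and lower bounds meet at 5, so that is the treewidth.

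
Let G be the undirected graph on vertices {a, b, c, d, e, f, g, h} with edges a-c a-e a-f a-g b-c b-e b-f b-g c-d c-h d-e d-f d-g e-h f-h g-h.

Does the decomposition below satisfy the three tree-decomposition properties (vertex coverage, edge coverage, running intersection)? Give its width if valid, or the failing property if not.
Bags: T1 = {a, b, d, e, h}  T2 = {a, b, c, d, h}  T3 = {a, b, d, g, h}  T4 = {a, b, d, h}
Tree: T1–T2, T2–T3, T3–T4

No — vertex f appears in no bag.

A tree decomposition must satisfy three properties: every vertex lies in some bag; for every edge, both endpoints lie together in some bag; and for every vertex, the bags containing it form a connected subtree. Here vertex f appears in no bag, so the decomposition is invalid.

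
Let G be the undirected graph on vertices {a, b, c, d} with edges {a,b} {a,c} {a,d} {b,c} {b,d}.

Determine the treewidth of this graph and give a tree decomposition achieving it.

The largest bag has 3 vertices, giving width 2; this decomposition certifies tw(G) ≤ 2. For the lower bound, the 3 vertices {a, b, d} are pairwise adjacent, and any tree decomposition puts a clique entirely inside one bag — forcing width ≥ 2. The upper and lower bounds meet at 2, so that is the treewidth.

Treewidth 2.
Bags: B1 = {a, b, c}  B2 = {a, b, d}
Tree: B1–B2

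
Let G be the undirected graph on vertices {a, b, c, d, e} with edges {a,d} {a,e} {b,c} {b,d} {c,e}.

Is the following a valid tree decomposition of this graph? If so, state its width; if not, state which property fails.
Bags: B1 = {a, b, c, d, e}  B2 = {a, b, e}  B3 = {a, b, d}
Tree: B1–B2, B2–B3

No — bags containing vertex d are not connected in the tree.

A tree decomposition must satisfy three properties: every vertex lies in some bag; for every edge, both endpoints lie together in some bag; and for every vertex, the bags containing it form a connected subtree. Here bags containing vertex d are not connected in the tree, so the decomposition is invalid.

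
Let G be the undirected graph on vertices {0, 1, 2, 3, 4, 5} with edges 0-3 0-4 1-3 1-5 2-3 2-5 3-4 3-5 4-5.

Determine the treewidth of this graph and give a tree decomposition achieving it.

Treewidth 2.
One optimal decomposition is:
Bags: B1 = {1, 3, 5}  B2 = {2, 3, 5}  B3 = {3, 4, 5}  B4 = {0, 3, 4}
Tree: B1–B2, B2–B3, B3–B4

Each bag holds 3 vertices, so the decomposition has width 2, which upper-bounds the treewidth. For the lower bound, the 3 vertices {0, 3, 4} are pairwise adjacent, and any tree decomposition puts a clique entirely inside one bag — forcing width ≥ 2. Hence tw(G) = 2 exactly.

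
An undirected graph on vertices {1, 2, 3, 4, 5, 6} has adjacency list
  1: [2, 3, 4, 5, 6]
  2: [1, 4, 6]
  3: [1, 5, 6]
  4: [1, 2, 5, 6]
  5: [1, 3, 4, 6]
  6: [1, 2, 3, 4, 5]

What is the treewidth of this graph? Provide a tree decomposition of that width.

Treewidth 3.
One optimal decomposition is:
Bags: B1 = {1, 3, 5, 6}  B2 = {1, 4, 5, 6}  B3 = {1, 2, 4, 6}
Tree: B1–B2, B2–B3

The largest bag has 4 vertices, giving width 3; this decomposition certifies tw(G) ≤ 3. For the lower bound, the 4 vertices {1, 3, 5, 6} are pairwise adjacent, and any tree decomposition puts a clique entirely inside one bag — forcing width ≥ 3. The upper and lower bounds meet at 3, so that is the treewidth.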